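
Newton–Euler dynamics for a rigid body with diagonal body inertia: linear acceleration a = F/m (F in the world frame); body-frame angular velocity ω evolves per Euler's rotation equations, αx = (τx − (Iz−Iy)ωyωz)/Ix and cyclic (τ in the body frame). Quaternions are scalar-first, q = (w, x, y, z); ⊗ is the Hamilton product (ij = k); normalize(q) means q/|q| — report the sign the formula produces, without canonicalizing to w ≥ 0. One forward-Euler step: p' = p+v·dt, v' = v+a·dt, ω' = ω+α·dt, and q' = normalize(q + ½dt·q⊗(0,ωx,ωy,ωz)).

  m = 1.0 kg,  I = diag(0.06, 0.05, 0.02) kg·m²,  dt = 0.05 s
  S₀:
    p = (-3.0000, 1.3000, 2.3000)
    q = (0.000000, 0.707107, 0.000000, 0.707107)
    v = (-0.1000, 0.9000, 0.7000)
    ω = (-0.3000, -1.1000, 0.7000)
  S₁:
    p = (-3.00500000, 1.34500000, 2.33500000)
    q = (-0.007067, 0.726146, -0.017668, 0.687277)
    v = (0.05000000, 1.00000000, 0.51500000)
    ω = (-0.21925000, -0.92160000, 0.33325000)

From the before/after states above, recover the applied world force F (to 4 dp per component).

v₁ − v₀ = (0.15000000, 0.10000000, -0.18500000)
F = m·Δv/dt = (3.0000, 2.0000, -3.7000)

F = (3.0000, 2.0000, -3.7000)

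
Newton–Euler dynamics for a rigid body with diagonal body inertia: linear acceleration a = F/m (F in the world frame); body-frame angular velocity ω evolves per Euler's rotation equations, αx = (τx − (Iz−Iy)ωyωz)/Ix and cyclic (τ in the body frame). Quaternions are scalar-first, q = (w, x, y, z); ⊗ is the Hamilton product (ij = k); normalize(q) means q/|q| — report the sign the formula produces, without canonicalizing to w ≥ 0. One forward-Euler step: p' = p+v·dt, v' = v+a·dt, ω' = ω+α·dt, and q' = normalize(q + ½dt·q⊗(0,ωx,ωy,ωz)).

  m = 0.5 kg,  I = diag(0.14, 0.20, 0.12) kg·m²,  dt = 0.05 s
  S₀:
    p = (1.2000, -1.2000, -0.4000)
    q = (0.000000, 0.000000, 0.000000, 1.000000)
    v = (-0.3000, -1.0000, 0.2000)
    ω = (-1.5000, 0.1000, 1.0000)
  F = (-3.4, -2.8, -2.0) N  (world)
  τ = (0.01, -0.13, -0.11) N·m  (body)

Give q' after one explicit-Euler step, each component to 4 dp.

q' = (-0.0250, -0.0025, -0.0375, 0.9990)

q⊗(0,ω) = (-1.0000000, -0.1000000, -1.5000000, 0.0000000)
q + ½dt·q⊗(0,ω), renormalized = (-0.0250, -0.0025, -0.0375, 0.9990)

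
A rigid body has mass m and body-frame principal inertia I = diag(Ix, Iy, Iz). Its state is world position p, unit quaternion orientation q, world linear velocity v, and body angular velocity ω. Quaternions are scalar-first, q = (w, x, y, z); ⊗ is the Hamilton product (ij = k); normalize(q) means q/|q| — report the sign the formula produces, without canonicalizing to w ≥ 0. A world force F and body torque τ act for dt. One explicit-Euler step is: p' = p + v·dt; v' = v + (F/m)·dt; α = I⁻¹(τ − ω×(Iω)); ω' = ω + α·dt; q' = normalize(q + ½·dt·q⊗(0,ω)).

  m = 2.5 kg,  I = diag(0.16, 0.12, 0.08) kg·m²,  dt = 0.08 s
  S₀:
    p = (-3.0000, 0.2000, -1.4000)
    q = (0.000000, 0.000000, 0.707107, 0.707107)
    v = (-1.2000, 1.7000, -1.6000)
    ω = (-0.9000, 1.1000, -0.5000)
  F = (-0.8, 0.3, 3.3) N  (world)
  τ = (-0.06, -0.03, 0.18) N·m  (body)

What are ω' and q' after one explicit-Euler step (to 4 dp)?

precession coupling ω×(Iω) = (0.0220, 0.0360, 0.0396)
(τ − ω×Iω)/I = (-0.5125, -0.5500, 1.7550)
ω' = ω + α·dt = (-0.9410, 1.0560, -0.3596)
Hamilton product q⊗(0,ω) = (-0.4242642, -1.1313712, -0.6363963, 0.6363963)
q' = normalize(q + ½dt·q⊗(0,ω)) = (-0.0169, -0.0452, 0.6804, 0.7312)

ω' = (-0.9410, 1.0560, -0.3596)
q' = (-0.0169, -0.0452, 0.6804, 0.7312)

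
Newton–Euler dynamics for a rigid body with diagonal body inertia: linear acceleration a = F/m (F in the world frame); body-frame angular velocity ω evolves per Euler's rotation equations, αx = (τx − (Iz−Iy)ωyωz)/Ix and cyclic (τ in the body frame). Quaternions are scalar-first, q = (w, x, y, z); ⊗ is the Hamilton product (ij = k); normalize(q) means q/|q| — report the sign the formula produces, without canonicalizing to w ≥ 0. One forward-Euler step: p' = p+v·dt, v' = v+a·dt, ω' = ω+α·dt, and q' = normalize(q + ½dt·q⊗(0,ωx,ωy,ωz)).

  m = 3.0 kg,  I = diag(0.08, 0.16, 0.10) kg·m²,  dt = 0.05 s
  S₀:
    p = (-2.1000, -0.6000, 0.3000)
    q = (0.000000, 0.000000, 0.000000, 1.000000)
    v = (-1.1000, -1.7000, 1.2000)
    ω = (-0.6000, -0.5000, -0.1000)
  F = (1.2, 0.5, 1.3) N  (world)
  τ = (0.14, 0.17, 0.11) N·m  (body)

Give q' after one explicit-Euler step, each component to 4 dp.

q' = (0.0025, 0.0125, -0.0150, 0.9998)

q⊗(0,ω) = (0.1000000, 0.5000000, -0.6000000, 0.0000000)
q + ½dt·q⊗(0,ω), renormalized = (0.0025, 0.0125, -0.0150, 0.9998)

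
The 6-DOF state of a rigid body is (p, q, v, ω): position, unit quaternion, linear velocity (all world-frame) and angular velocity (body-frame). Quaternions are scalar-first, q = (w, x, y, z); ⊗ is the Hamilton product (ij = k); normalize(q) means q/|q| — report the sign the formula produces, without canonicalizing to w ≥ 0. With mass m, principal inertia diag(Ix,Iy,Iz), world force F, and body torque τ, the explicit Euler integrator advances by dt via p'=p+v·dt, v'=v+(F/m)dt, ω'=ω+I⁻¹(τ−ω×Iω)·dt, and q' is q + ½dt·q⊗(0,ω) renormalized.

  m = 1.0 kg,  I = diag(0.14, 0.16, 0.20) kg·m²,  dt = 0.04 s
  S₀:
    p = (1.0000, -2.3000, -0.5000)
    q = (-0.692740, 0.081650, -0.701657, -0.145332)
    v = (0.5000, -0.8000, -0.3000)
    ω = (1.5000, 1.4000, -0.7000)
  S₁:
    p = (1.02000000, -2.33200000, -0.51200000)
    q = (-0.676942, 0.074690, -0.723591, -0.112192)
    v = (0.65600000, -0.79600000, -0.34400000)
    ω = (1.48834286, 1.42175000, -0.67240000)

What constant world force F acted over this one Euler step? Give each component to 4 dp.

F = (3.9000, 0.1000, -1.1000)

Δv = v₁−v₀ = (0.15600000, 0.00400000, -0.04400000)
m·(v₁−v₀)/dt = (3.9000, 0.1000, -1.1000)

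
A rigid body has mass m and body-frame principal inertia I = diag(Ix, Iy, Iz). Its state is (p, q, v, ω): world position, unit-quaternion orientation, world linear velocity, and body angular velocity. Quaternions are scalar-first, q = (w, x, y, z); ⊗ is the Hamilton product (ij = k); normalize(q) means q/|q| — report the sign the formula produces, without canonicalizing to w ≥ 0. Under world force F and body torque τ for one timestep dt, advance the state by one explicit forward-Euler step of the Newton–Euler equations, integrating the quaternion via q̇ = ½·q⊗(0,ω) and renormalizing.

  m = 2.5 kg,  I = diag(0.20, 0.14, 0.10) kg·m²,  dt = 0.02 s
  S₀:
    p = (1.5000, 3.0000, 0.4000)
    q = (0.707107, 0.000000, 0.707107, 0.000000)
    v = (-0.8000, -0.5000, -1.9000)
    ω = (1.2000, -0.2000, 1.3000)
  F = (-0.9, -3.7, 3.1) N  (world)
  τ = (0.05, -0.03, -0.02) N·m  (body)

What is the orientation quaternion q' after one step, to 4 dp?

q⊗(0,ω) = (0.1414214, 1.7677675, -0.1414214, 0.0707107)
updated quaternion q' = (0.7084, 0.0177, 0.7056, 0.0007)

q' = (0.7084, 0.0177, 0.7056, 0.0007)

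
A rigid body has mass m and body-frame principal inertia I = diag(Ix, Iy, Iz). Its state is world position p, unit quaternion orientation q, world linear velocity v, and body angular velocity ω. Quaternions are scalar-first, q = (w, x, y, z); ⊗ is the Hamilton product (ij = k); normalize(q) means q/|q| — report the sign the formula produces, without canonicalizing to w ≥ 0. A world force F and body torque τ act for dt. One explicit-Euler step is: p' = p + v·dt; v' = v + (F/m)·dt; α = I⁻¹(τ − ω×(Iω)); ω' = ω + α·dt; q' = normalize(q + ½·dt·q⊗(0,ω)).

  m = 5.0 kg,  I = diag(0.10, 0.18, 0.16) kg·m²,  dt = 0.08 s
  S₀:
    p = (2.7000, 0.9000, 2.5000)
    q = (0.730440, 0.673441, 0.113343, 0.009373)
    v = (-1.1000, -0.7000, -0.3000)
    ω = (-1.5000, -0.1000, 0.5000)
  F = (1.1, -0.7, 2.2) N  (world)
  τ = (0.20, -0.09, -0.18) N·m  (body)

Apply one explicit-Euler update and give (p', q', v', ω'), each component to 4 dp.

linear accel F/m = (0.2200, -0.1400, 0.4400)
p + v·dt = (2.6120, 0.8440, 2.4760)
v + (F/m)dt = (-1.0824, -0.7112, -0.2648)
gyro term ω×Iω = (0.0010, 0.0450, 0.0120)
(τ − ω×Iω)/I = (1.9900, -0.7500, -1.2000)
ω + α·dt = (-1.3408, -0.1600, 0.4040)
2q̇ = q⊗(0,ω) = (1.0168093, -1.0380512, -0.4238240, 0.4678904)
updated quaternion q' = (0.7696, 0.6307, 0.0962, 0.0280)

p' = (2.6120, 0.8440, 2.4760)
q' = (0.7696, 0.6307, 0.0962, 0.0280)
v' = (-1.0824, -0.7112, -0.2648)
ω' = (-1.3408, -0.1600, 0.4040)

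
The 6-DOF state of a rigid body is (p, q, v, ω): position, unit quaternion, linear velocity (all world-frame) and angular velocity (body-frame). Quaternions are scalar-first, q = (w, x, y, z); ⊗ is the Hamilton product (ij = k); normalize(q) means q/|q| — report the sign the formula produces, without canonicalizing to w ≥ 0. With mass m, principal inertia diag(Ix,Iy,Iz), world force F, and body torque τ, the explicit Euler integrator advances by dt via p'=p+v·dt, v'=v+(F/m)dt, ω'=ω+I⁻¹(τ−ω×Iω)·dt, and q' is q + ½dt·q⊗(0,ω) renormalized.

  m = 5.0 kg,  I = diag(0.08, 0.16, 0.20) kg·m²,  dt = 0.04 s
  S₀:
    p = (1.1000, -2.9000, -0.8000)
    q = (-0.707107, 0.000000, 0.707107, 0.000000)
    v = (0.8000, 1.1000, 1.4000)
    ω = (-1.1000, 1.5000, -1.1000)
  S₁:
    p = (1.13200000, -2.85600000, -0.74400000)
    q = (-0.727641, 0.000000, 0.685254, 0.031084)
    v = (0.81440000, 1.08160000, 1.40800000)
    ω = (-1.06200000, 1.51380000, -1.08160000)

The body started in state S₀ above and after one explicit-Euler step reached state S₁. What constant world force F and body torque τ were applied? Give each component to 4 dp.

F = (1.8000, -2.3000, 1.0000)
τ = (0.0100, -0.0900, -0.0400)

rate change Δω = (0.03800000, 0.01380000, 0.01840000)
gyro term ω₀×Iω₀ = (-0.0660, -0.1452, -0.1320)
τ = I·(Δω/dt) + ω₀×(Iω₀) = (0.0100, -0.0900, -0.0400)
v₁ − v₀ = (0.01440000, -0.01840000, 0.00800000)
applied force F = (1.8000, -2.3000, 1.0000)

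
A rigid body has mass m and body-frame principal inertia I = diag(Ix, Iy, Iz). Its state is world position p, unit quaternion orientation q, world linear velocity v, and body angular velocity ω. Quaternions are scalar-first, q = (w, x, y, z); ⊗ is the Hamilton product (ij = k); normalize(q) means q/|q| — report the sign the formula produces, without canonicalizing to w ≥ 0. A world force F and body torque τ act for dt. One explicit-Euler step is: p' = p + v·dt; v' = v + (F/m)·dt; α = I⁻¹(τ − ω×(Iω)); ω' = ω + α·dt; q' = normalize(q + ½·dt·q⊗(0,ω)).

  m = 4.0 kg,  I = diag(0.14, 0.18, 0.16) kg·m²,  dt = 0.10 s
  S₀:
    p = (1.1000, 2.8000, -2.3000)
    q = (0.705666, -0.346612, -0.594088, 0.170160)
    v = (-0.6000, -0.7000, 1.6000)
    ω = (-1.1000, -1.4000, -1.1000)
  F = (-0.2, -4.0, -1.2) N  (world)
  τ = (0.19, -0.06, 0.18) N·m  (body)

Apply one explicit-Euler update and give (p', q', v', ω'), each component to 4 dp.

p' = (1.0400, 2.7300, -2.1400)
q' = (0.6508, -0.3390, -0.6683, 0.1223)
v' = (-0.6050, -0.8000, 1.5700)
ω' = (-0.9423, -1.4199, -1.0260)

α = I⁻¹(τ − ω×Iω) = (1.5771, -0.1989, 0.7400)
ω + α·dt = (-0.9423, -1.4199, -1.0260)
2q̇ = q⊗(0,ω) = (-1.0258204, 0.1154882, -1.5563816, -0.9444726)
updated quaternion q' = (0.6508, -0.3390, -0.6683, 0.1223)
new position p' = (1.0400, 2.7300, -2.1400)
new velocity v' = (-0.6050, -0.8000, 1.5700)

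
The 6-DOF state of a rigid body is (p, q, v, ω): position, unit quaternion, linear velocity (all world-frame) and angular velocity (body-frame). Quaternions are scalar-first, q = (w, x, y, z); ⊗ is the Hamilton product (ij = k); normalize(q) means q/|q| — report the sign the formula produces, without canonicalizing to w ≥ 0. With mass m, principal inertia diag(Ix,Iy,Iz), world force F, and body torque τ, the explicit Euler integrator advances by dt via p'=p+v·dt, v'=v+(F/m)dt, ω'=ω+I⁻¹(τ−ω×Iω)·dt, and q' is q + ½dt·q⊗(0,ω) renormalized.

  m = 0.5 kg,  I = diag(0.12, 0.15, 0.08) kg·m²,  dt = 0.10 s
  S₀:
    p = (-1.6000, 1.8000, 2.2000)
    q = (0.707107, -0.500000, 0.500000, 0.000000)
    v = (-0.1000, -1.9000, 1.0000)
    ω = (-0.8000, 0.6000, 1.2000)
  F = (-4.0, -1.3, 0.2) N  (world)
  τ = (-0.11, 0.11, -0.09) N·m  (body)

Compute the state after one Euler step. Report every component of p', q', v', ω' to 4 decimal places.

new position p' = (-1.6100, 1.6100, 2.3000)
new velocity v' = (-0.9000, -2.1600, 1.0400)
ω×(Iω) gyroscopic = (-0.0504, -0.0384, -0.0144)
(τ − ω×Iω)/I = (-0.4967, 0.9893, -0.9450)
new body rate ω' = (-0.8497, 0.6989, 1.1055)
Hamilton product q⊗(0,ω) = (-0.7000000, 0.0343144, 1.0242642, 0.9485284)
q' = normalize(q + ½dt·q⊗(0,ω)) = (0.6701, -0.4968, 0.5495, 0.0473)

p' = (-1.6100, 1.6100, 2.3000)
q' = (0.6701, -0.4968, 0.5495, 0.0473)
v' = (-0.9000, -2.1600, 1.0400)
ω' = (-0.8497, 0.6989, 1.1055)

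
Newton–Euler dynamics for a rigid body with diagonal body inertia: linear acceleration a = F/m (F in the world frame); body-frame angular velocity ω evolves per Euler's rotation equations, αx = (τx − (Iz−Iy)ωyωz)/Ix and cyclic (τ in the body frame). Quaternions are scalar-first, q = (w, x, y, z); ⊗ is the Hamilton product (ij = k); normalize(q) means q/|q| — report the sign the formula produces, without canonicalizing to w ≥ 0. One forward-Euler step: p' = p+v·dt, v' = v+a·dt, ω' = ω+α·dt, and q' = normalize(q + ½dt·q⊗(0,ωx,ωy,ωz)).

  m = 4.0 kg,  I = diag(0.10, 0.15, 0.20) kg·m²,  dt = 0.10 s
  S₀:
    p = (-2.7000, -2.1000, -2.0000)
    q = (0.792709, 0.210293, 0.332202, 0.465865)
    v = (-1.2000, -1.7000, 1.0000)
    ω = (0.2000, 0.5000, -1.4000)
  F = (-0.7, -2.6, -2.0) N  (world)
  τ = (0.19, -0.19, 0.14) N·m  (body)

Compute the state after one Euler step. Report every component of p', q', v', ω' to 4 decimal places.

p + v·dt = (-2.8200, -2.2700, -1.9000)
new velocity v' = (-1.2175, -1.7650, 0.9500)
angular accel α = (2.2500, -1.4533, 0.6750)
ω + α·dt = (0.4250, 0.3547, -1.3325)
2q̇ = q⊗(0,ω) = (0.4440514, -0.5394735, 0.7839377, -1.0710865)
updated quaternion q' = (0.8126, 0.1828, 0.3704, 0.4112)

p' = (-2.8200, -2.2700, -1.9000)
q' = (0.8126, 0.1828, 0.3704, 0.4112)
v' = (-1.2175, -1.7650, 0.9500)
ω' = (0.4250, 0.3547, -1.3325)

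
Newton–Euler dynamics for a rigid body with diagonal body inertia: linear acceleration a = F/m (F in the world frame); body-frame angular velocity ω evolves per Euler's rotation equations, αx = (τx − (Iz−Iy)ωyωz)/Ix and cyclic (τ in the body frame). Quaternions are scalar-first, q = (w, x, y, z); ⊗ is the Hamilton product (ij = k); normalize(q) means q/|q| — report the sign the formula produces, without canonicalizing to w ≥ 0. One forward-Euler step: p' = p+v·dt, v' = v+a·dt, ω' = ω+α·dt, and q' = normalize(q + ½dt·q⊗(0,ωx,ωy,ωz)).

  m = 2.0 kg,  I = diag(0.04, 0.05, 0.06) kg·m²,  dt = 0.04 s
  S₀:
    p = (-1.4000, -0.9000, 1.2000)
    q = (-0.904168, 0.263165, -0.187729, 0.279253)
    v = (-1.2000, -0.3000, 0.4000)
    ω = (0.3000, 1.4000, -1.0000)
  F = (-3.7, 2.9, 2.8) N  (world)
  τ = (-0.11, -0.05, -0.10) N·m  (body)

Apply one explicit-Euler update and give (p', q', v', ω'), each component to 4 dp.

p' = (-1.4480, -0.9120, 1.2160)
q' = (-0.8944, 0.2535, -0.2060, 0.3056)
v' = (-1.2740, -0.2420, 0.4560)
ω' = (0.2040, 1.3552, -1.0695)

ω×(Iω) gyroscopic = (-0.0140, 0.0060, 0.0042)
angular accel α = (-2.4000, -1.1200, -1.7367)
ω' = ω + α·dt = (0.2040, 1.3552, -1.0695)
q⊗(0,ω) = (0.4631241, -0.4744756, -0.9188943, 1.3289177)
q' = normalize(q + ½dt·q⊗(0,ω)) = (-0.8944, 0.2535, -0.2060, 0.3056)
p + v·dt = (-1.4480, -0.9120, 1.2160)
v + (F/m)dt = (-1.2740, -0.2420, 0.4560)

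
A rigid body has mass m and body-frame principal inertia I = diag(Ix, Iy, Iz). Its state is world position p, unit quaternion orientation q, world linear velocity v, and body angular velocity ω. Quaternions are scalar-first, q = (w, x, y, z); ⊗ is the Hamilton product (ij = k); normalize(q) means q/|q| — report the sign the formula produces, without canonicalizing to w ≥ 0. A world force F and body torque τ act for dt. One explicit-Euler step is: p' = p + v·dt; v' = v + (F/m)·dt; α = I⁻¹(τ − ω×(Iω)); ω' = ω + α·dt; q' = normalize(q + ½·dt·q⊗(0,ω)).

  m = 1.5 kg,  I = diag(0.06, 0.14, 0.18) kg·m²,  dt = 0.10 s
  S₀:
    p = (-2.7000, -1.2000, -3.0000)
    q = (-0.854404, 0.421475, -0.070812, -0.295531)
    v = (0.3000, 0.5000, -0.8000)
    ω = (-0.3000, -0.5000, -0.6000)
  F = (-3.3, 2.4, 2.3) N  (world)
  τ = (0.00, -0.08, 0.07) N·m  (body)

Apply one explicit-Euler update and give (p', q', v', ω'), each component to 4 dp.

p' = (-2.6700, -1.1500, -3.0800)
q' = (-0.8580, 0.4287, -0.0323, -0.2813)
v' = (0.0800, 0.6600, -0.6467)
ω' = (-0.3200, -0.5417, -0.5678)

a = (-2.2000, 1.6000, 1.5333)
p + v·dt = (-2.6700, -1.1500, -3.0800)
v + (F/m)dt = (0.0800, 0.6600, -0.6467)
ω×(Iω) gyroscopic = (0.0120, -0.0216, 0.0120)
(τ − ω×Iω)/I = (-0.2000, -0.4171, 0.3222)
new body rate ω' = (-0.3200, -0.5417, -0.5678)
Hamilton product q⊗(0,ω) = (-0.0862821, 0.1510429, 0.7687463, 0.2806613)
q' = normalize(q + ½dt·q⊗(0,ω)) = (-0.8580, 0.4287, -0.0323, -0.2813)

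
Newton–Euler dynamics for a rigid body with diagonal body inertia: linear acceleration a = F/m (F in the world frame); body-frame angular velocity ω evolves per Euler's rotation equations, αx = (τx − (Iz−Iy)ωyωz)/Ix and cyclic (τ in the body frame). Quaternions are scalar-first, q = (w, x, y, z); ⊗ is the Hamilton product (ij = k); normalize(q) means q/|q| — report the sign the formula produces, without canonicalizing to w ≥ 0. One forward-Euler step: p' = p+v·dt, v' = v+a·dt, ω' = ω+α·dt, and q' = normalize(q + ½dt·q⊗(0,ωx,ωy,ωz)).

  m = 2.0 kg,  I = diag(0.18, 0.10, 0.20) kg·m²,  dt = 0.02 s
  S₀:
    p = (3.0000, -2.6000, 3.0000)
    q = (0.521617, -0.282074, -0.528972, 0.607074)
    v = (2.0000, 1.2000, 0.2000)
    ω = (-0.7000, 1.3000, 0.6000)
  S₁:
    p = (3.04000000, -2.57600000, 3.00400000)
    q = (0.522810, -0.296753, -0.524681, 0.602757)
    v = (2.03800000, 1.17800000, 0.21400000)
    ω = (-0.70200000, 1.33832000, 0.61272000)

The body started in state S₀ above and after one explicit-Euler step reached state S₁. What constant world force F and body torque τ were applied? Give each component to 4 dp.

F = (3.8000, -2.2000, 1.4000)
τ = (0.0600, 0.2000, 0.2000)

ω₁ − ω₀ = (-0.00200000, 0.03832000, 0.01272000)
gyro term ω₀×Iω₀ = (0.0780, 0.0084, 0.0728)
τ = I·(Δω/dt) + ω₀×(Iω₀) = (0.0600, 0.2000, 0.2000)
v₁ − v₀ = (0.03800000, -0.02200000, 0.01400000)
m·(v₁−v₀)/dt = (3.8000, -2.2000, 1.4000)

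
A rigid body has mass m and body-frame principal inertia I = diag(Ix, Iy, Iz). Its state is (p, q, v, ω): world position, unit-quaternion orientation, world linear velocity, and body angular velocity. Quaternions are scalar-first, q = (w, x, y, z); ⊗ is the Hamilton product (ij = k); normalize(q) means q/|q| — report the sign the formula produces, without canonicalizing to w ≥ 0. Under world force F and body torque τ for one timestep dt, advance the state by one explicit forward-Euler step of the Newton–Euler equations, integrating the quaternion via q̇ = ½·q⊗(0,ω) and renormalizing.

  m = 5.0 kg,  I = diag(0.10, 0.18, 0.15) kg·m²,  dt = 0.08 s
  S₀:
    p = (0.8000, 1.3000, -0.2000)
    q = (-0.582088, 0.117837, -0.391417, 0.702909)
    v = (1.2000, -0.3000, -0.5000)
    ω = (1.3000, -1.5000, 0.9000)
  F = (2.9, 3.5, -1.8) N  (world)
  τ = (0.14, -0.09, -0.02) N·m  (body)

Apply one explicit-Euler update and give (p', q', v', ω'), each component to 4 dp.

α = I⁻¹(τ − ω×Iω) = (0.9950, -0.1750, 0.9067)
ω' = ω + α·dt = (1.3796, -1.5140, 0.9725)
Hamilton product q⊗(0,ω) = (-1.3729317, -0.0546262, 1.6808604, -0.1917926)
q' = normalize(q + ½dt·q⊗(0,ω)) = (-0.6346, 0.1152, -0.3230, 0.6926)
linear accel F/m = (0.5800, 0.7000, -0.3600)
p' = p + v·dt = (0.8960, 1.2760, -0.2400)
v' = v + a·dt = (1.2464, -0.2440, -0.5288)

p' = (0.8960, 1.2760, -0.2400)
q' = (-0.6346, 0.1152, -0.3230, 0.6926)
v' = (1.2464, -0.2440, -0.5288)
ω' = (1.3796, -1.5140, 0.9725)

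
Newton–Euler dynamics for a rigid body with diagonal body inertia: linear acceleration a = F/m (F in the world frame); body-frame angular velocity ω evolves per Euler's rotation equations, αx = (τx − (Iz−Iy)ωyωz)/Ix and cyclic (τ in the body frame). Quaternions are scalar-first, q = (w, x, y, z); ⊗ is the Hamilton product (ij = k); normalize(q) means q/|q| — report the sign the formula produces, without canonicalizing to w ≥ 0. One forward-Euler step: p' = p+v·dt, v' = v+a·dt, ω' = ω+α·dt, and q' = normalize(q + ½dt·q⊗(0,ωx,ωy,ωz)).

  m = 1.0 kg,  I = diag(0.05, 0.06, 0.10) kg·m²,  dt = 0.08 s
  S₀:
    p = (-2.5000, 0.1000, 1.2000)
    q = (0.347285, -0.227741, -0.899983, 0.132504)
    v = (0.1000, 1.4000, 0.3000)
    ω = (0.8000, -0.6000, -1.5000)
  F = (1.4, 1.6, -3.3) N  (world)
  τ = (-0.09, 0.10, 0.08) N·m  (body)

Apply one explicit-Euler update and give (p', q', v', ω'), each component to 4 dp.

p' = (-2.4920, 0.2120, 1.2240)
q' = (0.3400, -0.1590, -0.9154, 0.1456)
v' = (0.2120, 1.5280, 0.0360)
ω' = (0.5984, -0.5467, -1.4322)

linear accel F/m = (1.4000, 1.6000, -3.3000)
p' = p + v·dt = (-2.4920, 0.2120, 1.2240)
v' = v + a·dt = (0.2120, 1.5280, 0.0360)
gyro term ω×Iω = (0.0360, 0.0600, -0.0048)
angular accel α = (-2.5200, 0.6667, 0.8480)
ω' = ω + α·dt = (0.5984, -0.5467, -1.4322)
Hamilton product q⊗(0,ω) = (-0.1590410, 1.7073049, -0.4439793, 0.3357035)
q' = normalize(q + ½dt·q⊗(0,ω)) = (0.3400, -0.1590, -0.9154, 0.1456)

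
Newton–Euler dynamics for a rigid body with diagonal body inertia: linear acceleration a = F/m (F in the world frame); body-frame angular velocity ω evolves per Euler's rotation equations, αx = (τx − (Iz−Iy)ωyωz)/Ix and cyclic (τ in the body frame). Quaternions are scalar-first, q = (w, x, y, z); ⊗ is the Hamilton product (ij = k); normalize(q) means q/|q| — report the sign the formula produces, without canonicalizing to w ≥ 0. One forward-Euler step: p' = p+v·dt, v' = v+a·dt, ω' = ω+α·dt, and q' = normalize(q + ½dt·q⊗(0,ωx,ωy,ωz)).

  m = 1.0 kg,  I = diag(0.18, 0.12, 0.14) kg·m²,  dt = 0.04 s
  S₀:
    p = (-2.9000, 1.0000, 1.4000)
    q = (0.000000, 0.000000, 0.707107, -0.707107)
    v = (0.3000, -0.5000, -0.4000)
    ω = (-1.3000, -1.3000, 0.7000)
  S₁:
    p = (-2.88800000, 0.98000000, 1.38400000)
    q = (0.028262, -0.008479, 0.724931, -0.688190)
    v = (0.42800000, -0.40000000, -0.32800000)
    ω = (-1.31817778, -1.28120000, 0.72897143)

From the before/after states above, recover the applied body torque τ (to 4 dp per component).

Δω = ω₁−ω₀ = (-0.01817778, 0.01880000, 0.02897143)
precession coupling = (-0.0182, -0.0364, -0.1014)
I·α + gyro = (-0.1000, 0.0200, 0.0000)

τ = (-0.1000, 0.0200, 0.0000)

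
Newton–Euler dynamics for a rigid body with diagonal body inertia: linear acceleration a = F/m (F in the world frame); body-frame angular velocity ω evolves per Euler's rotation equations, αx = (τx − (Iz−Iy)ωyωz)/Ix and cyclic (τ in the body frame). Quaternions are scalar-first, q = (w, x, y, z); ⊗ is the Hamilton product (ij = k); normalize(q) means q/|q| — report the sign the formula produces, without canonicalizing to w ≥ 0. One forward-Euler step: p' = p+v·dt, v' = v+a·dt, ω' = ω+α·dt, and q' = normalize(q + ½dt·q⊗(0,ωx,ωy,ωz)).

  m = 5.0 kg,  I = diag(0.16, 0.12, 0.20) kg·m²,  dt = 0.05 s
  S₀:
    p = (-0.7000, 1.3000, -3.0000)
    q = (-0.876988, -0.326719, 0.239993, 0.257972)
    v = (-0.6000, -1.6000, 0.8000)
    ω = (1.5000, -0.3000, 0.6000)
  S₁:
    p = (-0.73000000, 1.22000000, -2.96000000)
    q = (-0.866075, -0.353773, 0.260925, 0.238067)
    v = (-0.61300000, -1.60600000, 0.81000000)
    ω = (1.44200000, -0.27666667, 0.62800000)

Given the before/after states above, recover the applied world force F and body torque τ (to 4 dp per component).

F = (-1.3000, -0.6000, 1.0000)
τ = (-0.2000, 0.0200, 0.1300)

rate change Δω = (-0.05800000, 0.02333333, 0.02800000)
ω₀×(Iω₀) = (-0.0144, -0.0360, 0.0180)
τ = I·(Δω/dt) + ω₀×(Iω₀) = (-0.2000, 0.0200, 0.1300)
Δv = v₁−v₀ = (-0.01300000, -0.00600000, 0.01000000)
m·(v₁−v₀)/dt = (-1.3000, -0.6000, 1.0000)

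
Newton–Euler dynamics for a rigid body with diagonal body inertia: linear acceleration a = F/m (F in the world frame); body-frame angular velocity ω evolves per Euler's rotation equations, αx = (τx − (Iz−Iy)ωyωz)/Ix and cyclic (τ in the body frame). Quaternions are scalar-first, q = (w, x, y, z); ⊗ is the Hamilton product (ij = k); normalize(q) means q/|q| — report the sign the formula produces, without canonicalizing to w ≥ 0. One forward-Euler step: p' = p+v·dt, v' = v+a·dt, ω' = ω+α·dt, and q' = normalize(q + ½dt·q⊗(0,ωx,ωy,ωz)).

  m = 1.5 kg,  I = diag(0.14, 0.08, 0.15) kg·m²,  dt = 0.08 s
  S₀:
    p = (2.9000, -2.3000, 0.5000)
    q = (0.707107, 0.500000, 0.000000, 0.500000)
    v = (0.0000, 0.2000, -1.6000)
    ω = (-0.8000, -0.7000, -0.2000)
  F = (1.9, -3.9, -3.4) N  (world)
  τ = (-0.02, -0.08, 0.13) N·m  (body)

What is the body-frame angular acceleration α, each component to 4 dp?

α = (-0.2129, -0.9800, 1.0907)

gyro term ω×Iω = (0.0098, -0.0016, -0.0336)
(τ − ω×Iω)/I = (-0.2129, -0.9800, 1.0907)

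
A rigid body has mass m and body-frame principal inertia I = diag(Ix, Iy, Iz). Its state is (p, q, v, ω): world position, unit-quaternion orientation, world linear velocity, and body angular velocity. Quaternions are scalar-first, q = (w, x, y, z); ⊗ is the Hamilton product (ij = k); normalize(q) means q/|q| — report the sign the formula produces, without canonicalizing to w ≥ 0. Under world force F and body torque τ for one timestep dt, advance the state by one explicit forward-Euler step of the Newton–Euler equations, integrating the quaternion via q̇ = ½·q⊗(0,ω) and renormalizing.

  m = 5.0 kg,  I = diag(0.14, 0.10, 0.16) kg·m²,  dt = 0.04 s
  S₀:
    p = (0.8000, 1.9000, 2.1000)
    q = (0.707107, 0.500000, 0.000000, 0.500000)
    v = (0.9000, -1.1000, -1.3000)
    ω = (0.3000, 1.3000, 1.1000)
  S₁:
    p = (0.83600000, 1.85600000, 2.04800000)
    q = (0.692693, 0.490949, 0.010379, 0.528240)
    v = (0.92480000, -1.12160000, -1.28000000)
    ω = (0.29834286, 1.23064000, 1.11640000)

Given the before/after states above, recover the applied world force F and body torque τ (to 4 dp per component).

rate change Δω = (-0.00165714, -0.06936000, 0.01640000)
precession coupling = (0.0858, -0.0066, -0.0156)
τ = I·(Δω/dt) + ω₀×(Iω₀) = (0.0800, -0.1800, 0.0500)
velocity change Δv = (0.02480000, -0.02160000, 0.02000000)
m·(v₁−v₀)/dt = (3.1000, -2.7000, 2.5000)

F = (3.1000, -2.7000, 2.5000)
τ = (0.0800, -0.1800, 0.0500)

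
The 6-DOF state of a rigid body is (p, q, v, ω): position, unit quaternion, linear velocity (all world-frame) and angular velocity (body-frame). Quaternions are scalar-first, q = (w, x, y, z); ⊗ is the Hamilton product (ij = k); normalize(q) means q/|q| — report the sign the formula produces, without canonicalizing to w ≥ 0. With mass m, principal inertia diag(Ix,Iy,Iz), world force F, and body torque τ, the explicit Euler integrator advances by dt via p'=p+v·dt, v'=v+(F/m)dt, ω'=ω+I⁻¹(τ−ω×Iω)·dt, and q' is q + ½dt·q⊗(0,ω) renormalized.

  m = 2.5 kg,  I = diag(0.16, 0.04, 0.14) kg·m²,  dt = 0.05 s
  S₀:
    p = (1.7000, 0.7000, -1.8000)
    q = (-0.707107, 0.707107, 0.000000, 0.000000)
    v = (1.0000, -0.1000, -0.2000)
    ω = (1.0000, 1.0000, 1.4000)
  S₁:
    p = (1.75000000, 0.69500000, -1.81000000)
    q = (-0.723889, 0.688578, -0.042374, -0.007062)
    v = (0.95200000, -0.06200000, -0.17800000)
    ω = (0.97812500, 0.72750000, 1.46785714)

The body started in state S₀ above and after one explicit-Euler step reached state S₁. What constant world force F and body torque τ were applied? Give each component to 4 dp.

F = (-2.4000, 1.9000, 1.1000)
τ = (0.0700, -0.1900, 0.0700)

ω₁ − ω₀ = (-0.02187500, -0.27250000, 0.06785714)
precession coupling = (0.1400, 0.0280, -0.1200)
I·α + gyro = (0.0700, -0.1900, 0.0700)
v₁ − v₀ = (-0.04800000, 0.03800000, 0.02200000)
m·(v₁−v₀)/dt = (-2.4000, 1.9000, 1.1000)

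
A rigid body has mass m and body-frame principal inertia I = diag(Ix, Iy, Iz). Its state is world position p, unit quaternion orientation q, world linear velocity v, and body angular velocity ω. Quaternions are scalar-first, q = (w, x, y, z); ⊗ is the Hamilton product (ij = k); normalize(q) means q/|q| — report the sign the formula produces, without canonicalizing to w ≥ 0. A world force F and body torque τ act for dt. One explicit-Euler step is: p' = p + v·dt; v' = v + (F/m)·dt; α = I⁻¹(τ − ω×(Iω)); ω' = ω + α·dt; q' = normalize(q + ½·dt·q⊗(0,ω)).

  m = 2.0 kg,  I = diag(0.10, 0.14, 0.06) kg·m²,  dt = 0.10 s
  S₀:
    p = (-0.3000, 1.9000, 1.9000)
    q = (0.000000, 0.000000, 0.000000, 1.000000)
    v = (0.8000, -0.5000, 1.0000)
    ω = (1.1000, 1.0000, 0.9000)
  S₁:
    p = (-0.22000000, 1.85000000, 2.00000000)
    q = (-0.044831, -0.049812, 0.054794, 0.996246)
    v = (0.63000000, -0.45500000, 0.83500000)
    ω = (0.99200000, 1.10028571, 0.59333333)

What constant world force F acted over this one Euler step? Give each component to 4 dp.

velocity change Δv = (-0.17000000, 0.04500000, -0.16500000)
F = m·Δv/dt = (-3.4000, 0.9000, -3.3000)

F = (-3.4000, 0.9000, -3.3000)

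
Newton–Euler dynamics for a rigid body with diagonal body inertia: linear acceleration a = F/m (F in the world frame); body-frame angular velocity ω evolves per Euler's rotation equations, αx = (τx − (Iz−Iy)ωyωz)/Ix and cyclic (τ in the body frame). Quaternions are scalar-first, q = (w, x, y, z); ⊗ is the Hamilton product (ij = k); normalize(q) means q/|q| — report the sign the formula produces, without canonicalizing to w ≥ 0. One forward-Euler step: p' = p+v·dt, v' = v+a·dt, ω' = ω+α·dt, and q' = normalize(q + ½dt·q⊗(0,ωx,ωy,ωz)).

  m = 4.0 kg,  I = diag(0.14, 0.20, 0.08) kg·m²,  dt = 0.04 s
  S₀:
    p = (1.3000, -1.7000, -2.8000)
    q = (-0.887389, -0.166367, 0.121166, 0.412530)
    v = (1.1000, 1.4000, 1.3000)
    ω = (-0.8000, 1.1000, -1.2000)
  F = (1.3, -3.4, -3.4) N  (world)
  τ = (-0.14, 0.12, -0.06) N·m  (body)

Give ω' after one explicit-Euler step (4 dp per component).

ω×(Iω) gyroscopic = (0.1584, 0.0576, -0.0528)
(τ − ω×Iω)/I = (-2.1314, 0.3120, -0.0900)
new body rate ω' = (-0.8853, 1.1125, -1.2036)

ω' = (-0.8853, 1.1125, -1.2036)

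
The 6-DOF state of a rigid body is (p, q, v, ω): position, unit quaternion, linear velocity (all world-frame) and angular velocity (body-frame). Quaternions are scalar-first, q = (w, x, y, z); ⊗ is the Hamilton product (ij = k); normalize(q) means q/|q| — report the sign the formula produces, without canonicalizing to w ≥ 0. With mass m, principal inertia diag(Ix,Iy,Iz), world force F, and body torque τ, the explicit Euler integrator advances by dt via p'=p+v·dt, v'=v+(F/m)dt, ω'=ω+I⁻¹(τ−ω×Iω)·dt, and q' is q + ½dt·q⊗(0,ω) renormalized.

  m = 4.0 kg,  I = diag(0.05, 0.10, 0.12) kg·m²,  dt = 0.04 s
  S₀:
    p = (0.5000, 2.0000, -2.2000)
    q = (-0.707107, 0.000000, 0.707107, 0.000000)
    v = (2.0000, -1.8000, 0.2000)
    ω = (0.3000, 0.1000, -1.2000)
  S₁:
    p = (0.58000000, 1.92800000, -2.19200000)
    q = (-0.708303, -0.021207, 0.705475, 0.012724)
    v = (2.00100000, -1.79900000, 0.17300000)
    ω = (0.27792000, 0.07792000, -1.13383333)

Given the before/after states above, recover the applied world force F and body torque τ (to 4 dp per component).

Δω = ω₁−ω₀ = (-0.02208000, -0.02208000, 0.06616667)
precession coupling = (-0.0024, 0.0252, 0.0015)
applied torque τ = (-0.0300, -0.0300, 0.2000)
v₁ − v₀ = (0.00100000, 0.00100000, -0.02700000)
applied force F = (0.1000, 0.1000, -2.7000)

F = (0.1000, 0.1000, -2.7000)
τ = (-0.0300, -0.0300, 0.2000)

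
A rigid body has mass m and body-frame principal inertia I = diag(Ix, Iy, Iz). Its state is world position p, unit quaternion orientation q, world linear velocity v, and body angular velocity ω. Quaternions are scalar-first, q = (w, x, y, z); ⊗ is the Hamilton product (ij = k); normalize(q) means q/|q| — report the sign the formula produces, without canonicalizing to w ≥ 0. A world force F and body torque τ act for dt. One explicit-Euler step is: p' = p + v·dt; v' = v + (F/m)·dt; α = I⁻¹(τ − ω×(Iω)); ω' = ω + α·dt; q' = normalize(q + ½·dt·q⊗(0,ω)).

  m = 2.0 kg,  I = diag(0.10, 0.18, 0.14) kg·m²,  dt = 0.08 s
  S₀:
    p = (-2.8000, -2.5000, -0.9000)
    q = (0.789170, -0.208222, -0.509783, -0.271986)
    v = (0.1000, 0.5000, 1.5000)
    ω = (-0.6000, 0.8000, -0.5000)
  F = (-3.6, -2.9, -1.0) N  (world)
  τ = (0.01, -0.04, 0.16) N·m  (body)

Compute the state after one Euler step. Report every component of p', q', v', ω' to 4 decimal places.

α = I⁻¹(τ − ω×Iω) = (-0.0600, -0.1556, 1.4171)
new body rate ω' = (-0.6048, 0.7876, -0.3866)
Hamilton product q⊗(0,ω) = (0.1469002, -0.0010217, 0.6904166, -0.8670324)
updated quaternion q' = (0.7943, -0.2081, -0.4817, -0.3064)
a = (-1.8000, -1.4500, -0.5000)
new position p' = (-2.7920, -2.4600, -0.7800)
v' = v + a·dt = (-0.0440, 0.3840, 1.4600)

p' = (-2.7920, -2.4600, -0.7800)
q' = (0.7943, -0.2081, -0.4817, -0.3064)
v' = (-0.0440, 0.3840, 1.4600)
ω' = (-0.6048, 0.7876, -0.3866)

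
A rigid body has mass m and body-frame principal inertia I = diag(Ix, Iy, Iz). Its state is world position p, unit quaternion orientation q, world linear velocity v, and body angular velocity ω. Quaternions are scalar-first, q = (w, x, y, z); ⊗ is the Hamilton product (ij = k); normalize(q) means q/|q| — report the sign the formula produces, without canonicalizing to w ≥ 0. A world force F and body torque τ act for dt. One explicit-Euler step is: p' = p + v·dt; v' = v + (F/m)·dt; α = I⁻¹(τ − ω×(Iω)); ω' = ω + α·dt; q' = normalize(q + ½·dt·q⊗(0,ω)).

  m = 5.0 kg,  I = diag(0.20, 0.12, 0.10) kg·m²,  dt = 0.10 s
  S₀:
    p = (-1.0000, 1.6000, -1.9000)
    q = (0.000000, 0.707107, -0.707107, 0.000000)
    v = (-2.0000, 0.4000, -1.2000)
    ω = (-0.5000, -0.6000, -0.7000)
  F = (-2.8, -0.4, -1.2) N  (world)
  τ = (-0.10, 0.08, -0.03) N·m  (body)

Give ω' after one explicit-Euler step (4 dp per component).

precession coupling ω×(Iω) = (-0.0084, 0.0350, -0.0240)
α = I⁻¹(τ − ω×Iω) = (-0.4580, 0.3750, -0.0600)
new body rate ω' = (-0.5458, -0.5625, -0.7060)

ω' = (-0.5458, -0.5625, -0.7060)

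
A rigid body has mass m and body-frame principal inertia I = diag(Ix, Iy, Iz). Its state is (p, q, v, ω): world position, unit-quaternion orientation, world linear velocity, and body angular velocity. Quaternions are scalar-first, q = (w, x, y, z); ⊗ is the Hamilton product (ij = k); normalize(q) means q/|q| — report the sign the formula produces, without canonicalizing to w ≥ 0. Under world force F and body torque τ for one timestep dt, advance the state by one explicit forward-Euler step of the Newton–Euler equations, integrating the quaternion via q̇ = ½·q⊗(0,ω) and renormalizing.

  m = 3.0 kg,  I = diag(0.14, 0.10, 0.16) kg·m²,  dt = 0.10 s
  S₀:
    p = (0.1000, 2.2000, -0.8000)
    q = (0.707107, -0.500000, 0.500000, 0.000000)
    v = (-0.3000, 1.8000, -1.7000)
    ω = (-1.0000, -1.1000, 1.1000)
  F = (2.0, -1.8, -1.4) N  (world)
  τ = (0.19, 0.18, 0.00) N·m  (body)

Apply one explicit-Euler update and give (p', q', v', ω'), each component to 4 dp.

precession coupling ω×(Iω) = (-0.0726, 0.0220, -0.0440)
α = I⁻¹(τ − ω×Iω) = (1.8757, 1.5800, 0.2750)
ω + α·dt = (-0.8124, -0.9420, 1.1275)
Hamilton product q⊗(0,ω) = (0.0500000, -0.1571070, -0.2278177, 1.8278177)
q' = normalize(q + ½dt·q⊗(0,ω)) = (0.7066, -0.5057, 0.4865, 0.0910)
a = F/m = (0.6667, -0.6000, -0.4667)
p + v·dt = (0.0700, 2.3800, -0.9700)
v + (F/m)dt = (-0.2333, 1.7400, -1.7467)

p' = (0.0700, 2.3800, -0.9700)
q' = (0.7066, -0.5057, 0.4865, 0.0910)
v' = (-0.2333, 1.7400, -1.7467)
ω' = (-0.8124, -0.9420, 1.1275)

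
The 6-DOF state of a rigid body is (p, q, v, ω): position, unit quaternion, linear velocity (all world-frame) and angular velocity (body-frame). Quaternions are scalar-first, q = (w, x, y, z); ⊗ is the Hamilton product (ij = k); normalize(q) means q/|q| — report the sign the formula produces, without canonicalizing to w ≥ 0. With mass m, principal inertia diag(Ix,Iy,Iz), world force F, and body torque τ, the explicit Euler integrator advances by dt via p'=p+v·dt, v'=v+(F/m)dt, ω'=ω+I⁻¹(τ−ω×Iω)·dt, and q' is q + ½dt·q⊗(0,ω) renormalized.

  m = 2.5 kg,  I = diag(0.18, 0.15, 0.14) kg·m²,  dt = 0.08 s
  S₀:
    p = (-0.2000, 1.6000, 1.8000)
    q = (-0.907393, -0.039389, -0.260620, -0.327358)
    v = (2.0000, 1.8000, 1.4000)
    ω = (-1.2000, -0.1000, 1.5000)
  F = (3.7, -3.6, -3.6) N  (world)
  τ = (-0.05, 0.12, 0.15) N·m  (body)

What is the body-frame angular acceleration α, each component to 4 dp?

α = (-0.2861, 1.2800, 1.0971)

ω×(Iω) gyroscopic = (0.0015, -0.0720, -0.0036)
angular accel α = (-0.2861, 1.2800, 1.0971)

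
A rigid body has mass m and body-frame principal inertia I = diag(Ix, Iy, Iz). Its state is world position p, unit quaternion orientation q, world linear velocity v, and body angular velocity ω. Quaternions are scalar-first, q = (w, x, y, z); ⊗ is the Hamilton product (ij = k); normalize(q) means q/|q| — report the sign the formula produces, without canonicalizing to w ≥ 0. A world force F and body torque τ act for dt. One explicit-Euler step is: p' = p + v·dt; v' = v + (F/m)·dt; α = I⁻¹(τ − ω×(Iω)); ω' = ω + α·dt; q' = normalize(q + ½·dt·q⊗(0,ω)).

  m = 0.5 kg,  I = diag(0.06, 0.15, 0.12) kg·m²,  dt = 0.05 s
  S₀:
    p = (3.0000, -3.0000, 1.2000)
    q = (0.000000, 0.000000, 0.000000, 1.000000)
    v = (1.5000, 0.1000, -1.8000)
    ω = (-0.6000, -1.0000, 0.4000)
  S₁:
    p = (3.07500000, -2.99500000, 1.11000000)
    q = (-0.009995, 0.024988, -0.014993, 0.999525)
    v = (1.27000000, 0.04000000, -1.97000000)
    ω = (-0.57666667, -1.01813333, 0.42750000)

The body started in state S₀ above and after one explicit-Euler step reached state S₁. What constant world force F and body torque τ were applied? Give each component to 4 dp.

ω₁ − ω₀ = (0.02333333, -0.01813333, 0.02750000)
ω₀×(Iω₀) = (0.0120, 0.0144, 0.0540)
τ = I·(Δω/dt) + ω₀×(Iω₀) = (0.0400, -0.0400, 0.1200)
Δv = v₁−v₀ = (-0.23000000, -0.06000000, -0.17000000)
F = m·Δv/dt = (-2.3000, -0.6000, -1.7000)

F = (-2.3000, -0.6000, -1.7000)
τ = (0.0400, -0.0400, 0.1200)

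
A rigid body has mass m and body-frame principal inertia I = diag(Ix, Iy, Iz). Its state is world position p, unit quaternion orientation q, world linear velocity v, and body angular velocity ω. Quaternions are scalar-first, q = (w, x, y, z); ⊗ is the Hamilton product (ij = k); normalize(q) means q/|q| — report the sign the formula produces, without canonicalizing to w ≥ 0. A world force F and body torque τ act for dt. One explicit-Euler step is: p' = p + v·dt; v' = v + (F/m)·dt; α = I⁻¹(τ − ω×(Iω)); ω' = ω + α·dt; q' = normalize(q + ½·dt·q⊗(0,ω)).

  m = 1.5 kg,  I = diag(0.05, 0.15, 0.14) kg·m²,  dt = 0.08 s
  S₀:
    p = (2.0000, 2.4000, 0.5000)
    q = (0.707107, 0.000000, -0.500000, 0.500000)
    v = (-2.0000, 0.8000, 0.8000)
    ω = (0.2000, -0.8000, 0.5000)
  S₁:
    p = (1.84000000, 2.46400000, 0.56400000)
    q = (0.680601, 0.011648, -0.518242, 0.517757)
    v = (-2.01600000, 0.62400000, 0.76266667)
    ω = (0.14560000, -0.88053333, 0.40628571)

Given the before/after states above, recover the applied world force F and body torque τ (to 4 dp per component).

Δv = v₁−v₀ = (-0.01600000, -0.17600000, -0.03733333)
m·(v₁−v₀)/dt = (-0.3000, -3.3000, -0.7000)
Δω = ω₁−ω₀ = (-0.05440000, -0.08053333, -0.09371429)
precession coupling = (0.0040, -0.0090, -0.0160)
applied torque τ = (-0.0300, -0.1600, -0.1800)

F = (-0.3000, -3.3000, -0.7000)
τ = (-0.0300, -0.1600, -0.1800)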